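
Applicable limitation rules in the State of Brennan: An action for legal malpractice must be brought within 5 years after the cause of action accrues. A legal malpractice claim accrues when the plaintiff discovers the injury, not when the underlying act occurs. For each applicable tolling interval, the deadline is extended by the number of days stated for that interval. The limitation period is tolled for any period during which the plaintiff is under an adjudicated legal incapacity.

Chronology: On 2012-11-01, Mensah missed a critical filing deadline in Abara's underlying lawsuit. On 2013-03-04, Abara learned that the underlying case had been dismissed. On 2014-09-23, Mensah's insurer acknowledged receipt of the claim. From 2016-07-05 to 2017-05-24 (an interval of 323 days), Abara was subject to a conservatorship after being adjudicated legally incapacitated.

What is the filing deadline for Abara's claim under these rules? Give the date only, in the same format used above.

2019-01-21

Under the discovery rule, the claim accrued on 2013-03-04, when Abara discovered the injury — not on the 2012-11-01 date of the underlying act.
Adding the 5 years base period to 2013-03-04 gives a deadline of 2018-03-04, before any tolling.
The plaintiff's legal incapacity from 2016-07-05 to 2017-05-24 tolled the period for 323 days, extending the deadline to 2019-01-21.
Nothing else in the chronology tolls or restarts the period.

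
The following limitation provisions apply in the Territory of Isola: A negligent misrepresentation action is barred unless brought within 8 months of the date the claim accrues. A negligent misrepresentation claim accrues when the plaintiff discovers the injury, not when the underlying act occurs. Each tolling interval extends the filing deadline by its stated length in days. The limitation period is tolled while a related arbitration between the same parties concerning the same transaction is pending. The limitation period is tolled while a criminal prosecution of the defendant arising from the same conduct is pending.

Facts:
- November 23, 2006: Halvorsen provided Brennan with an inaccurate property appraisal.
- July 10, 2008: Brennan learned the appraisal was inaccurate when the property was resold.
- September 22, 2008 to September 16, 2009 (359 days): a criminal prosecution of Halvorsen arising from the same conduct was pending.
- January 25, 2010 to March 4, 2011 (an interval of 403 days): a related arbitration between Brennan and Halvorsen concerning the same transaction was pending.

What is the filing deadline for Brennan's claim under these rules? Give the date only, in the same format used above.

The claim did not accrue until Brennan discovered the injury on July 10, 2008; the November 23, 2006 act date does not start the clock under the stated rule.
8 months from July 10, 2008 is March 10, 2009.
Because the pending criminal prosecution ran from September 22, 2008 to September 16, 2009, the deadline is extended by 359 days to March 4, 2010.
Because the pending related arbitration ran from January 25, 2010 to March 4, 2011, the deadline is extended by 403 days to April 11, 2011.

April 11, 2011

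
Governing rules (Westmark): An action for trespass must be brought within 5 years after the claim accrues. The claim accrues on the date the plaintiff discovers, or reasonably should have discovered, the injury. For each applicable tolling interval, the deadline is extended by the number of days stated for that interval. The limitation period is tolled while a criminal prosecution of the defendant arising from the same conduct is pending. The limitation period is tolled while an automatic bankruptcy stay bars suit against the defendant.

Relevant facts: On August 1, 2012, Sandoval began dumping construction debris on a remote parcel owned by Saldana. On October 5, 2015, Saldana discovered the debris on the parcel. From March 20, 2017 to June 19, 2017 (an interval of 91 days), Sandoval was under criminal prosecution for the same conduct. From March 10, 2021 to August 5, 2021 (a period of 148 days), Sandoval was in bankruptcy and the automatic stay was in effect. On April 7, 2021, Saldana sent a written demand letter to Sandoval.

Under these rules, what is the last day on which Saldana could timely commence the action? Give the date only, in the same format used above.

January 4, 2021

Under the discovery rule, the claim accrued on October 5, 2015, when Saldana discovered the injury — not on the August 1, 2012 date of the underlying act.
5 years from October 5, 2015 is October 5, 2020.
Because the pending criminal prosecution ran from March 20, 2017 to June 19, 2017, the deadline is extended by 91 days to January 4, 2021.
By the time the automatic bankruptcy stay began on March 10, 2021, the limitation period had already expired on January 4, 2021; that interval cannot revive it.
None of the other events listed affects the running of the period under the stated rules.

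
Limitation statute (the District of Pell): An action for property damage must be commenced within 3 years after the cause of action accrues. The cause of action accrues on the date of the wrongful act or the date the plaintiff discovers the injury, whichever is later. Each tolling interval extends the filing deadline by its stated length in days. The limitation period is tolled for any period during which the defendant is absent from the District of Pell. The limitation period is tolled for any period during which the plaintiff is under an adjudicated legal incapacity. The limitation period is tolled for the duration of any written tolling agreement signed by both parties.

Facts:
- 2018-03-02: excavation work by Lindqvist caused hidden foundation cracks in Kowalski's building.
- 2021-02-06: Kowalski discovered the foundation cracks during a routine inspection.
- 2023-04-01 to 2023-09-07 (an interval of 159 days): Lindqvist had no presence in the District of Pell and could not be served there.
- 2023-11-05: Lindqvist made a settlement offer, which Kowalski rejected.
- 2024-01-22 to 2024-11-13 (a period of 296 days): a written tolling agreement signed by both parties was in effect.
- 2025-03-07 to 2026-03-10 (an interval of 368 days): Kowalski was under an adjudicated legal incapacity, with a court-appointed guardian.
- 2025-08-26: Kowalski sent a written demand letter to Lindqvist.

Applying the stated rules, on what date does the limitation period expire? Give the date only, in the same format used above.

2026-05-09

Because discovery on 2021-02-06 post-dates the 2018-03-02 act, accrual under the later-of rule falls on 2021-02-06.
3 years from 2021-02-06 is 2024-02-06.
The period was tolled for 159 days by the defendant's absence from the jurisdiction (2023-04-01 to 2023-09-07), pushing the deadline to 2024-07-14.
Because the written tolling agreement ran from 2024-01-22 to 2024-11-13, the deadline is extended by 296 days to 2025-05-06.
Because the plaintiff's legal incapacity ran from 2025-03-07 to 2026-03-10, the deadline is extended by 368 days to 2026-05-09.
Nothing else in the chronology tolls or restarts the period.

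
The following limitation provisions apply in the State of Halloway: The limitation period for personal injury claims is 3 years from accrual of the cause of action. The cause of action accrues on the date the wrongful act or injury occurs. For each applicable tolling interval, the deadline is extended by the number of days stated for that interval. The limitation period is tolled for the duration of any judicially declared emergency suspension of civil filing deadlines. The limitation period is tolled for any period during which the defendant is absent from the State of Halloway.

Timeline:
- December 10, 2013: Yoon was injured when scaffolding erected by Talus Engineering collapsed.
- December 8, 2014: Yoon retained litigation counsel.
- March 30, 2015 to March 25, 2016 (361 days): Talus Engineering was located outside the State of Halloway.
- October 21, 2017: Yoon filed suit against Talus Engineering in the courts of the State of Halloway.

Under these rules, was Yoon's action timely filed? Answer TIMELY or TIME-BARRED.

The limitation period began to run on December 10, 2013.
The untolled deadline — 3 years after December 10, 2013 — is December 10, 2016.
Because the defendant's absence from the jurisdiction ran from March 30, 2015 to March 25, 2016, the deadline is extended by 361 days to December 6, 2017.
None of the other events listed affects the running of the period under the stated rules.
Filing on October 21, 2017 beat the December 6, 2017 deadline — the action is timely.

TIMELY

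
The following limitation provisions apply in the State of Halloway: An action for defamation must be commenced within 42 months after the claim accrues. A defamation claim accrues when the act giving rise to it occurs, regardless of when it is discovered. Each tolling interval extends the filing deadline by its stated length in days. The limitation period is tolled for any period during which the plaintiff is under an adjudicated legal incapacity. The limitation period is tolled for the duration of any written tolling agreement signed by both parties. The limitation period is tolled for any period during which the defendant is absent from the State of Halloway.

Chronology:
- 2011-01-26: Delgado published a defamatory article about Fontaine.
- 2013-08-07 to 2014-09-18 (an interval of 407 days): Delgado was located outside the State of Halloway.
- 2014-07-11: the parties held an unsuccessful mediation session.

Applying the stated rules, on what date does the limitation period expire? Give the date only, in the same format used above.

The claim accrued on 2011-01-26, when the wrongful act occurred.
The untolled deadline — 42 months after 2011-01-26 — is 2014-07-26.
The defendant's absence from the jurisdiction from 2013-08-07 to 2014-09-18 tolled the period for 407 days, extending the deadline to 2015-09-06.
None of the other events listed affects the running of the period under the stated rules.

2015-09-06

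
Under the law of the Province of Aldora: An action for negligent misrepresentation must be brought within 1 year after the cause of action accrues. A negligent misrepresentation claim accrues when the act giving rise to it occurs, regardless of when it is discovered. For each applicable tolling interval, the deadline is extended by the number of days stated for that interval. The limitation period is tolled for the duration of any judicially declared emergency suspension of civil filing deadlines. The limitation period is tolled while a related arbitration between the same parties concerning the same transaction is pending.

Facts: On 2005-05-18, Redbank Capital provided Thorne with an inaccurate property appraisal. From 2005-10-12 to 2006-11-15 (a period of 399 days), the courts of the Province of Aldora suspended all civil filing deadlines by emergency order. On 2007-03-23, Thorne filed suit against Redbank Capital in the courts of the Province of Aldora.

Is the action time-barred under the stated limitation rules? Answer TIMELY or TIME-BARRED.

The claim accrued on 2005-05-18, when the wrongful act occurred.
The untolled deadline — 1 year after 2005-05-18 — is 2006-05-18.
The period was tolled for 399 days by the emergency suspension of filing deadlines (2005-10-12 to 2006-11-15), pushing the deadline to 2007-06-21.
The 2007-03-23 filing precedes the 2007-06-21 deadline; the claim is timely.

TIMELY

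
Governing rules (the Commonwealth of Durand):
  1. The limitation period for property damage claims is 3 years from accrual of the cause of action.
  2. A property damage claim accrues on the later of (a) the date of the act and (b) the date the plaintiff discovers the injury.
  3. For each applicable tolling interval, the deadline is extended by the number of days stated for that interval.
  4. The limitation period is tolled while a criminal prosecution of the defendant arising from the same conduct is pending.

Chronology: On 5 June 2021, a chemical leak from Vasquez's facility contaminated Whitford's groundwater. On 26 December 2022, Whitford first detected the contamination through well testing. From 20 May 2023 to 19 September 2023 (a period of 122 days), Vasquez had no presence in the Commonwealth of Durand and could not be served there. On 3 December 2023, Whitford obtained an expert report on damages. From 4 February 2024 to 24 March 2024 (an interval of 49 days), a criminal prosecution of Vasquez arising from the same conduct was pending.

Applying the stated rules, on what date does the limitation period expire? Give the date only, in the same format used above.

13 February 2026

Taking the later of the act (5 June 2021) and discovery (26 December 2022), the claim accrued on 26 December 2022.
3 years from 26 December 2022 is 26 December 2025.
The pending criminal prosecution from 4 February 2024 to 24 March 2024 tolled the period for 49 days, extending the deadline to 13 February 2026.
The defendant's absence from the jurisdiction from 20 May 2023 to 19 September 2023 does not toll the period, because no stated rule makes the defendant's absence a tolling event.
Nothing else in the chronology tolls or restarts the period.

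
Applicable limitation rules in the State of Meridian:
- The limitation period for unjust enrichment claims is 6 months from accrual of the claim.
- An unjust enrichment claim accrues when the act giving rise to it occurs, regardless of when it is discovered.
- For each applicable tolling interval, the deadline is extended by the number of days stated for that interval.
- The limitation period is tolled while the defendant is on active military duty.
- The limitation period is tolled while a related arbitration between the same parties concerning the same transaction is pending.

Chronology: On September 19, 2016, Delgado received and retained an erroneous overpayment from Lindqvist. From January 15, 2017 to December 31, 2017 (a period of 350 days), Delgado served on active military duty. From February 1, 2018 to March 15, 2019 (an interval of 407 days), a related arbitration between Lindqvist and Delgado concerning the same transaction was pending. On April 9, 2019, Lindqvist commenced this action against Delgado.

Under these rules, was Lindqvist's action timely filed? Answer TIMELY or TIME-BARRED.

TIMELY

The claim accrued on September 19, 2016, the date of the act.
The untolled deadline — 6 months after September 19, 2016 — is March 19, 2017.
Because the defendant's active military service ran from January 15, 2017 to December 31, 2017, the deadline is extended by 350 days to March 4, 2018.
The period was tolled for 407 days by the pending related arbitration (February 1, 2018 to March 15, 2019), pushing the deadline to April 15, 2019.
Filing on April 9, 2019 beat the April 15, 2019 deadline — the action is timely.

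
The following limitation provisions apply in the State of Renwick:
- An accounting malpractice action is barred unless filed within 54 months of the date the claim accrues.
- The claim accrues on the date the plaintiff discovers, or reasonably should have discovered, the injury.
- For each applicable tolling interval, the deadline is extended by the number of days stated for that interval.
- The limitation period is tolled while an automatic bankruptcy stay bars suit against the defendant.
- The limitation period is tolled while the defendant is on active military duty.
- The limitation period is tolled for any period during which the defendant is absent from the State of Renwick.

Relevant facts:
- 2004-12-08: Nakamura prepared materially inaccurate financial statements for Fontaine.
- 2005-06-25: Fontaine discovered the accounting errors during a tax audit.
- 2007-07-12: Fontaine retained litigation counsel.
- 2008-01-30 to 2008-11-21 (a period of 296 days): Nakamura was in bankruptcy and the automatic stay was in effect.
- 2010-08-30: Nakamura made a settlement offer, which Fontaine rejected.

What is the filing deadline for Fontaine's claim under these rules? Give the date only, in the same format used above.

2010-10-17

Under the discovery rule, the claim accrued on 2005-06-25, when Fontaine discovered the injury — not on the 2004-12-08 date of the underlying act.
Adding the 54 months base period to 2005-06-25 gives a deadline of 2009-12-25, before any tolling.
The period was tolled for 296 days by the automatic bankruptcy stay (2008-01-30 to 2008-11-21), pushing the deadline to 2010-10-17.
Nothing else in the chronology tolls or restarts the period.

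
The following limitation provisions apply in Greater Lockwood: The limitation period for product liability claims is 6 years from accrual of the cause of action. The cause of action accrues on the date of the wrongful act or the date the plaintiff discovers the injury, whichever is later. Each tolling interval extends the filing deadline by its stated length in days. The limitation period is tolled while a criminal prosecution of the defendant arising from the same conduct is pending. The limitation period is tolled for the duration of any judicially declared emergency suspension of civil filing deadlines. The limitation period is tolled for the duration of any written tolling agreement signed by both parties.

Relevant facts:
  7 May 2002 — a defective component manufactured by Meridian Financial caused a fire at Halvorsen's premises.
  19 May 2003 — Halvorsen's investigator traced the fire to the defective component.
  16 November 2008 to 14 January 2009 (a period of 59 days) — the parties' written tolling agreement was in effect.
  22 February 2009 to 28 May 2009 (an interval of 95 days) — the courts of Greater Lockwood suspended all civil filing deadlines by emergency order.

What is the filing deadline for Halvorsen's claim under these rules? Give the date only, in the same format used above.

The claim accrued on 19 May 2003 — the later of the 7 May 2002 act and the 19 May 2003 discovery.
6 years from 19 May 2003 is 19 May 2009.
Because the written tolling agreement ran from 16 November 2008 to 14 January 2009, the deadline is extended by 59 days to 17 July 2009.
Because the emergency suspension of filing deadlines ran from 22 February 2009 to 28 May 2009, the deadline is extended by 95 days to 20 October 2009.

20 October 2009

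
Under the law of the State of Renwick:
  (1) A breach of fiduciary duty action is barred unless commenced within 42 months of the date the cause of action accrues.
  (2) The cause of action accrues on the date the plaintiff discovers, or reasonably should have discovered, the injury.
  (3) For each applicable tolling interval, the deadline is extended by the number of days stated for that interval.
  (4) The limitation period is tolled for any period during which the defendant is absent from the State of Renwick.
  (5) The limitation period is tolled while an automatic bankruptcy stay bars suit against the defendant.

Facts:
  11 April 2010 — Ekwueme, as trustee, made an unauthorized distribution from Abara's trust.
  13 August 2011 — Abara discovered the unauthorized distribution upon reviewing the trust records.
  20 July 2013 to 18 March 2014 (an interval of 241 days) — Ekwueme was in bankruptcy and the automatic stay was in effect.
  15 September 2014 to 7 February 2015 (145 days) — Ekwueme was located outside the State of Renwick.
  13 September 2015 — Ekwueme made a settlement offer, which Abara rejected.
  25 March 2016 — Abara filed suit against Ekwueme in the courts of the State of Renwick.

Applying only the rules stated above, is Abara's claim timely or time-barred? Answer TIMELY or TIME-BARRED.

TIME-BARRED

The claim did not accrue until Abara discovered the injury on 13 August 2011; the 11 April 2010 act date does not start the clock under the stated rule.
The untolled deadline — 42 months after 13 August 2011 — is 13 February 2015.
The period was tolled for 241 days by the automatic bankruptcy stay (20 July 2013 to 18 March 2014), pushing the deadline to 12 October 2015.
The defendant's absence from the jurisdiction from 15 September 2014 to 7 February 2015 tolled the period for 145 days, extending the deadline to 5 March 2016.
None of the other events listed affects the running of the period under the stated rules.
Abara filed on 25 March 2016, after the 5 March 2016 deadline, so the action is time-barred.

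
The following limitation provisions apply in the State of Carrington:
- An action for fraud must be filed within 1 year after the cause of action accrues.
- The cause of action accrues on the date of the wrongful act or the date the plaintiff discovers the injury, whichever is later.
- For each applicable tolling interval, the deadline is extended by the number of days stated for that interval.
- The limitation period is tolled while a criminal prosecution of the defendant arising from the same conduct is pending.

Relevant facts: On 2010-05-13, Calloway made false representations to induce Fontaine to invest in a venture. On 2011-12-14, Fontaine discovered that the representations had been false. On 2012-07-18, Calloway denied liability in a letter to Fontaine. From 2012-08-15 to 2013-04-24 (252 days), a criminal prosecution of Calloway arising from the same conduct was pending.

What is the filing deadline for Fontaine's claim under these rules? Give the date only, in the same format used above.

2013-08-23

Taking the later of the act (2010-05-13) and discovery (2011-12-14), the claim accrued on 2011-12-14.
Adding the 1 year base period to 2011-12-14 gives a deadline of 2012-12-14, before any tolling.
Because the pending criminal prosecution ran from 2012-08-15 to 2013-04-24, the deadline is extended by 252 days to 2013-08-23.
None of the other events listed affects the running of the period under the stated rules.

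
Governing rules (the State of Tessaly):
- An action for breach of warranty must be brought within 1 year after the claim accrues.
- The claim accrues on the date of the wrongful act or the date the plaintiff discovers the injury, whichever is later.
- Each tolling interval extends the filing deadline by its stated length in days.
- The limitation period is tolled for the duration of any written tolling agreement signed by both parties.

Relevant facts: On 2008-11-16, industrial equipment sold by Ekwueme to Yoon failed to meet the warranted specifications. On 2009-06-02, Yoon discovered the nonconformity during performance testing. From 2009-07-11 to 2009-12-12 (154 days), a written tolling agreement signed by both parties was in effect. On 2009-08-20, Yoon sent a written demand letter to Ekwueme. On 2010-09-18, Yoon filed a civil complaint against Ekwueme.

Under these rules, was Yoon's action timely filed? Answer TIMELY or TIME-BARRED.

Because discovery on 2009-06-02 post-dates the 2008-11-16 act, accrual under the later-of rule falls on 2009-06-02.
1 year from 2009-06-02 is 2010-06-02.
The written tolling agreement from 2009-07-11 to 2009-12-12 tolled the period for 154 days, extending the deadline to 2010-11-03.
None of the other events listed affects the running of the period under the stated rules.
Filing on 2010-09-18 beat the 2010-11-03 deadline — the action is timely.

TIMELY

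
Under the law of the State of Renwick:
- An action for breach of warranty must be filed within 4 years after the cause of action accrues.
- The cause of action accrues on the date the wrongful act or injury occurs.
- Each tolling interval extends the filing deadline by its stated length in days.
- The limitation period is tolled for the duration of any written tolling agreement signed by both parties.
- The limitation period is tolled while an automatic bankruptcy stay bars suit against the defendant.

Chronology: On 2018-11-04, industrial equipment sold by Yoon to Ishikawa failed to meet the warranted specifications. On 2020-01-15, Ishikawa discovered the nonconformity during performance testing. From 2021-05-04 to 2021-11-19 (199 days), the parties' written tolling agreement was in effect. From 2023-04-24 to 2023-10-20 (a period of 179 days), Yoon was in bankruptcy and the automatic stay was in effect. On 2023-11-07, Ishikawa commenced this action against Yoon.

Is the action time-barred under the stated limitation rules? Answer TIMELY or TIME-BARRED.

TIMELY

The claim accrued on 2018-11-04, when the wrongful act occurred; under the stated occurrence rule the 2020-01-15 discovery does not delay accrual.
4 years from 2018-11-04 is 2022-11-04.
The period was tolled for 199 days by the written tolling agreement (2021-05-04 to 2021-11-19), pushing the deadline to 2023-05-22.
The period was tolled for 179 days by the automatic bankruptcy stay (2023-04-24 to 2023-10-20), pushing the deadline to 2023-11-17.
Filing on 2023-11-07 beat the 2023-11-17 deadline — the action is timely.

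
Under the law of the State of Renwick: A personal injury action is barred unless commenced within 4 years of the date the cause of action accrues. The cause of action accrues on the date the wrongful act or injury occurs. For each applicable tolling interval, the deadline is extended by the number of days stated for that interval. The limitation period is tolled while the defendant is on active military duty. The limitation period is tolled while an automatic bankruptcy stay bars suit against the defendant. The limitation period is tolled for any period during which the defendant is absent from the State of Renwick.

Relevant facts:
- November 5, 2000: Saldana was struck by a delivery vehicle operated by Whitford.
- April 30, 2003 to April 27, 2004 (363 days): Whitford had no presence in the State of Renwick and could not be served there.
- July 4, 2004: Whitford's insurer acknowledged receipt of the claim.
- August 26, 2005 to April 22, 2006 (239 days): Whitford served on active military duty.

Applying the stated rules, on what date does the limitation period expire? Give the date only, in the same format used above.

June 30, 2006

The cause of action accrued on November 5, 2000, the date of the act.
The untolled deadline — 4 years after November 5, 2000 — is November 5, 2004.
The period was tolled for 363 days by the defendant's absence from the jurisdiction (April 30, 2003 to April 27, 2004), pushing the deadline to November 3, 2005.
The period was tolled for 239 days by the defendant's active military service (August 26, 2005 to April 22, 2006), pushing the deadline to June 30, 2006.
None of the other events listed affects the running of the period under the stated rules.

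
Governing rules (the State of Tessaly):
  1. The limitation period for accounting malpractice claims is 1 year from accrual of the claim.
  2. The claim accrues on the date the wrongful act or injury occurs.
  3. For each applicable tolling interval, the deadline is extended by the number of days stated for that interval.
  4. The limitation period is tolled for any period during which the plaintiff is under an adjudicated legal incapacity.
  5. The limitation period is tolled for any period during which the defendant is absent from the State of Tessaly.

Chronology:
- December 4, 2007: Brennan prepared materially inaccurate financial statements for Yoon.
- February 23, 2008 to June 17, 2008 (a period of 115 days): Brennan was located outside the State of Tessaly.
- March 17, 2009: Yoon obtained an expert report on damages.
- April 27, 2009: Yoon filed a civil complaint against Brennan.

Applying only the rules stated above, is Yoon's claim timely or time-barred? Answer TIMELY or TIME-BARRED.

TIME-BARRED

The claim accrued on December 4, 2007, when the wrongful act occurred.
1 year from December 4, 2007 is December 4, 2008.
Because the defendant's absence from the jurisdiction ran from February 23, 2008 to June 17, 2008, the deadline is extended by 115 days to March 29, 2009.
The other events in the timeline have no effect on the limitation period under the stated rules.
The April 27, 2009 filing falls after the March 29, 2009 deadline; the claim is time-barred.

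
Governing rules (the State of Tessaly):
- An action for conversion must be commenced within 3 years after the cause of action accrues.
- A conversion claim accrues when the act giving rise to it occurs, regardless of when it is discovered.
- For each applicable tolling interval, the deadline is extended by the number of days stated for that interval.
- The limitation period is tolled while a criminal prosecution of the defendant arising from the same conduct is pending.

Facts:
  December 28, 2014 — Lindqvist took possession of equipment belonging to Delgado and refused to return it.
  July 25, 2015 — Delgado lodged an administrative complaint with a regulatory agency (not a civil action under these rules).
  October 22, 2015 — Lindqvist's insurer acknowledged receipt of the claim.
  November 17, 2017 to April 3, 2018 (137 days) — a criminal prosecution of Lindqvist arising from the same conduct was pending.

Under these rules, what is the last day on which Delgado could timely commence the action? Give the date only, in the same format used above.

The claim accrued on December 28, 2014, when the wrongful act occurred.
The untolled deadline — 3 years after December 28, 2014 — is December 28, 2017.
Because the pending criminal prosecution ran from November 17, 2017 to April 3, 2018, the deadline is extended by 137 days to May 14, 2018.
Nothing else in the chronology tolls or restarts the period.

May 14, 2018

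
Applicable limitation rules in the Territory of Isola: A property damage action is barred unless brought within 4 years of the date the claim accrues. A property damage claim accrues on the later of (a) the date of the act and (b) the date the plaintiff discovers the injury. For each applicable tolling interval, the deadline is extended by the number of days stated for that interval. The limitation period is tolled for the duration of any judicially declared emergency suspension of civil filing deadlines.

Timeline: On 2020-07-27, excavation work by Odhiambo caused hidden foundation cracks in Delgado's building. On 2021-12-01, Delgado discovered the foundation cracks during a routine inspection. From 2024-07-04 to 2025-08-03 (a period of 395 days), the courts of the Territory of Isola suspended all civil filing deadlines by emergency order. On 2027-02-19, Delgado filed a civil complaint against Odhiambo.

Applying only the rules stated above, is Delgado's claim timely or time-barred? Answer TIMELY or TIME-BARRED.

TIME-BARRED

Taking the later of the act (2020-07-27) and discovery (2021-12-01), the claim accrued on 2021-12-01.
4 years from 2021-12-01 is 2025-12-01.
The period was tolled for 395 days by the emergency suspension of filing deadlines (2024-07-04 to 2025-08-03), pushing the deadline to 2026-12-31.
Delgado filed on 2027-02-19, after the 2026-12-31 deadline, so the action is time-barred.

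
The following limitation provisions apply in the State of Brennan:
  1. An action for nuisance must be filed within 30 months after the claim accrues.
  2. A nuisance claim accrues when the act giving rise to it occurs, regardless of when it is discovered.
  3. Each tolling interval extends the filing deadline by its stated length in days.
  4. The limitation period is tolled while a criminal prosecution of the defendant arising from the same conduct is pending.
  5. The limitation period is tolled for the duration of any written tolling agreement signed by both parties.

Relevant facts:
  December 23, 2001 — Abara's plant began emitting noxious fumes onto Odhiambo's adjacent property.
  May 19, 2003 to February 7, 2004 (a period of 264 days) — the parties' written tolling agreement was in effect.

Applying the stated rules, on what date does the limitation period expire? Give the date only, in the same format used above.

The claim accrued on December 23, 2001, when the wrongful act occurred.
30 months from December 23, 2001 is June 23, 2004.
The period was tolled for 264 days by the written tolling agreement (May 19, 2003 to February 7, 2004), pushing the deadline to March 14, 2005.

March 14, 2005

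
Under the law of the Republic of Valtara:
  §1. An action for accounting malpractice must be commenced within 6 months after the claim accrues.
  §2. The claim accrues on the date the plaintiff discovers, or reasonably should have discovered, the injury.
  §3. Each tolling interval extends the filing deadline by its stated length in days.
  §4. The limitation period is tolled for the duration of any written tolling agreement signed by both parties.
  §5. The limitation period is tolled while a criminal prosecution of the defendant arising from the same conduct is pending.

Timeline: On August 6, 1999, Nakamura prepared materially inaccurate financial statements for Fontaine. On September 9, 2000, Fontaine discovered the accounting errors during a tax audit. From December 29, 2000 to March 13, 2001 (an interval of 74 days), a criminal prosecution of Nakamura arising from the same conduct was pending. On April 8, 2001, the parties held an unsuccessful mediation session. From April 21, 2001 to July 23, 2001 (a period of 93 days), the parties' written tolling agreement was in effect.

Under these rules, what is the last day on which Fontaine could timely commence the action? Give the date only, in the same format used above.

August 23, 2001

The claim did not accrue until Fontaine discovered the injury on September 9, 2000; the August 6, 1999 act date does not start the clock under the stated rule.
Adding the 6 months base period to September 9, 2000 gives a deadline of March 9, 2001, before any tolling.
The pending criminal prosecution from December 29, 2000 to March 13, 2001 tolled the period for 74 days, extending the deadline to May 22, 2001.
The period was tolled for 93 days by the written tolling agreement (April 21, 2001 to July 23, 2001), pushing the deadline to August 23, 2001.
Nothing else in the chronology tolls or restarts the period.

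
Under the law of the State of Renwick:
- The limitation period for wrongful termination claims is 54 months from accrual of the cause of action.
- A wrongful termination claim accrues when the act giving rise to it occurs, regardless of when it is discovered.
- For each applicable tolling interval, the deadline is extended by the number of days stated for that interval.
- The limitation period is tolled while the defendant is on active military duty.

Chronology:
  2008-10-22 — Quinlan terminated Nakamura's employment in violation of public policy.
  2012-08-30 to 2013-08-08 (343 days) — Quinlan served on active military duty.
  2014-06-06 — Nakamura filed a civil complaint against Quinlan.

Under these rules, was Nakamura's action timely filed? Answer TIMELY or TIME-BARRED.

TIME-BARRED

The cause of action accrued on 2008-10-22, the date of the act.
Adding the 54 months base period to 2008-10-22 gives a deadline of 2013-04-22, before any tolling.
Because the defendant's active military service ran from 2012-08-30 to 2013-08-08, the deadline is extended by 343 days to 2014-03-31.
Nakamura filed on 2014-06-06, after the 2014-03-31 deadline, so the action is time-barred.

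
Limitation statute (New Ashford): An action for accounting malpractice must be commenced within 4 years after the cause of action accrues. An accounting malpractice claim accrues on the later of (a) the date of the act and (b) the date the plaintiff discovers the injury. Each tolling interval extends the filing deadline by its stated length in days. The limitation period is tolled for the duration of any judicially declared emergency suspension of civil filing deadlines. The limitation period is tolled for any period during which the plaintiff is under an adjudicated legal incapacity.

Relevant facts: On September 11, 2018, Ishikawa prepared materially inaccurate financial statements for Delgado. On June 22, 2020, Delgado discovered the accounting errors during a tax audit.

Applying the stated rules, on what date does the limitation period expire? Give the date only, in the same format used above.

Because discovery on June 22, 2020 post-dates the September 11, 2018 act, accrual under the later-of rule falls on June 22, 2020.
Adding the 4 years base period to June 22, 2020 gives a deadline of June 22, 2024, before any tolling.

June 22, 2024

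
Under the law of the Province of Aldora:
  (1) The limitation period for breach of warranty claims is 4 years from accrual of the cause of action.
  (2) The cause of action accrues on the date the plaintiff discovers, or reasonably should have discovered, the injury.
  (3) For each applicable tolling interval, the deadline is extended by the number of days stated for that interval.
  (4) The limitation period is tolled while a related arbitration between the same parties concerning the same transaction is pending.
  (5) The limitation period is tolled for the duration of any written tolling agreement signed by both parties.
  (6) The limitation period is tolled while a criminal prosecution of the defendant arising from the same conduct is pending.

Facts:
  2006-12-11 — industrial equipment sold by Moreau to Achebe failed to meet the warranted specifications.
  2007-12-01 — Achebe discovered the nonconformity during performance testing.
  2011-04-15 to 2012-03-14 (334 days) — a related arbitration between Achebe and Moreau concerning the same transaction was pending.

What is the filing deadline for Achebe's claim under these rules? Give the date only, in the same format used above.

Accrual is tied to discovery, so the period began on 2007-12-01 rather than on 2006-12-11 when the act occurred.
4 years from 2007-12-01 is 2011-12-01.
The pending related arbitration from 2011-04-15 to 2012-03-14 tolled the period for 334 days, extending the deadline to 2012-10-30.

2012-10-30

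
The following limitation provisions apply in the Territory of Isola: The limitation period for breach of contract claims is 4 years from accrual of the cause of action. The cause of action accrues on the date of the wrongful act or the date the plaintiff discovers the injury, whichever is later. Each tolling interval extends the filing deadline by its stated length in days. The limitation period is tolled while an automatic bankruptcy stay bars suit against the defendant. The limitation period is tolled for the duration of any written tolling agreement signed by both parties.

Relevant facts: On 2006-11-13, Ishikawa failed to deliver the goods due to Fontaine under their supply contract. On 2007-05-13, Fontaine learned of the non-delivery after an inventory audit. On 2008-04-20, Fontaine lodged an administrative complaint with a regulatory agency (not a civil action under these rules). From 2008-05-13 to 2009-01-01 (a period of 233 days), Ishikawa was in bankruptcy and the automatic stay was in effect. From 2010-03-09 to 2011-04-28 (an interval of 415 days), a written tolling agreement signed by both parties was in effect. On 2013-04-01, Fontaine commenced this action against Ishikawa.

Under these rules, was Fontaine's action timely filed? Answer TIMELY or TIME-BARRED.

Because discovery on 2007-05-13 post-dates the 2006-11-13 act, accrual under the later-of rule falls on 2007-05-13.
4 years from 2007-05-13 is 2011-05-13.
The period was tolled for 233 days by the automatic bankruptcy stay (2008-05-13 to 2009-01-01), pushing the deadline to 2012-01-01.
The written tolling agreement from 2010-03-09 to 2011-04-28 tolled the period for 415 days, extending the deadline to 2013-02-19.
The other events in the timeline have no effect on the limitation period under the stated rules.
Fontaine filed on 2013-04-01, after the 2013-02-19 deadline, so the action is time-barred.

TIME-BARRED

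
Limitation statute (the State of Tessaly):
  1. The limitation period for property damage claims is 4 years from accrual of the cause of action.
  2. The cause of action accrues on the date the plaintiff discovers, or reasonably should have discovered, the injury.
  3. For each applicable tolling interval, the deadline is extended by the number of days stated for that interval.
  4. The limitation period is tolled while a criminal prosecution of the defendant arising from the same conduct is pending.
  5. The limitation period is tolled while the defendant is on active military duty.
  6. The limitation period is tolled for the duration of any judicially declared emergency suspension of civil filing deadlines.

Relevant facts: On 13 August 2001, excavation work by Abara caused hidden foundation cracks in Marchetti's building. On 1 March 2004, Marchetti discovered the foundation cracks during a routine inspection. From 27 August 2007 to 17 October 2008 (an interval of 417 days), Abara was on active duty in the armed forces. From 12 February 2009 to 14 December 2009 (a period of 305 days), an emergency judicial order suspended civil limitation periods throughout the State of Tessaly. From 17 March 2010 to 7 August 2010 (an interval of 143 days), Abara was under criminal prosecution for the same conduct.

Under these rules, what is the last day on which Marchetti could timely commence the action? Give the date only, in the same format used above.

The claim did not accrue until Marchetti discovered the injury on 1 March 2004; the 13 August 2001 act date does not start the clock under the stated rule.
4 years from 1 March 2004 is 1 March 2008.
The defendant's active military service from 27 August 2007 to 17 October 2008 tolled the period for 417 days, extending the deadline to 22 April 2009.
Because the emergency suspension of filing deadlines ran from 12 February 2009 to 14 December 2009, the deadline is extended by 305 days to 21 February 2010.
By the time the pending criminal prosecution began on 17 March 2010, the limitation period had already expired on 21 February 2010; that interval cannot revive it.

21 February 2010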